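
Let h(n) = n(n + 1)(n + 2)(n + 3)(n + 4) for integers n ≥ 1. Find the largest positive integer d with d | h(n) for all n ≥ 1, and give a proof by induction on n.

Computing the first values: h(1) = 120 and h(2) = 720; gcd(120, 720) = 120, so d ≤ 120.
We prove 120 | n(n + 1)(n + 2)(n + 3)(n + 4) for all n ≥ 1 by induction on n.
Base case (n = 1): h(1) = 120 = 120·(1), so 120 | h(1).
Inductive step: suppose the statement holds for some j ≥ 1, i.e. 120 | h(j). Then
h(j+1) − h(j) = (j+1)·(j+2)·(j+3)·(j+4)·(j+5) − j·(j+1)·(j+2)·(j+3)·(j+4) = (j+1)·(j+2)·(j+3)·(j+4)·[(j+5) − j] = 5·(j+1)·(j+2)·(j+3)·(j+4). The product of 4 consecutive integers is divisible by (4)! = 24, so h(j+1) − h(j) is divisible by 5·24 = 120. By the inductive hypothesis 120 | h(j), hence 120 | h(j+1).
This completes the induction.
Therefore the largest such d is 120.

d = 120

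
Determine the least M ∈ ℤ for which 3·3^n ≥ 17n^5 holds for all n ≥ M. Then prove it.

M = 14

At n = 13: 4782969 < 6311981, so the inequality fails and M ≥ 14. We prove 3·3^n ≥ 17n^5 for all n ≥ 14.
When n = 14: 3·3^n = 14348907 and 17n^5 = 9143008, so 14348907 ≥ 9143008.
Inductive step: assume the claim holds for n = j, so 3·3^j ≥ 17j^5.
Then 3·3^(j + 1) = 3·(3·3^j) ≥ 3·(17j^5).
Also, for j ≥ 14 we have 3·(17j^5) ≥ 17(j+1)^5, since 3 ≥ (1 + 1/j)^5 for all j ≥ 14.
Combining, 3·3^(j + 1) ≥ 17(j+1)^5.
By the principle of mathematical induction, the result holds for all n ≥ 14.
Hence the smallest such M is 14.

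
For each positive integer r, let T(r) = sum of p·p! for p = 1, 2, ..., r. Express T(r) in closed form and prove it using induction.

T(r) = (r + 1)! - 1

We claim T(r) = (r + 1)! - 1 for all r ≥ 1.
Base case (r = 1): T(1) = 1, and the closed form gives 1. They agree.
Inductive step: assume the claim holds for r = p, so T(p) = (p + 1)! - 1.
Then T(p+1) = T(p) + ((p + 1)(p + 1)!) = ((p + 1)! - 1) + ((p + 1)(p + 1)!).
Simplifying, T(p+1) = ((p+1) + 1)! - 1,
which is the closed form with r = p+1.
Hence, by induction on r, the claim holds for every r ≥ 1.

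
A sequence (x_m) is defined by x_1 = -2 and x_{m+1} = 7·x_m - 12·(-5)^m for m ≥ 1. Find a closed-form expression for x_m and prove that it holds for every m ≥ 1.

x_m = (-5)^m + 3·7^(m - 1)

Computing the first terms: x_1 = -2, x_2 = 46, x_3 = 22. This suggests x_m = (-5)^m + 3·7^(m - 1).
Base step (m = 1): the formula gives -2 = -2 = x_1.
For the inductive step, assume it holds for an arbitrary p ≥ 1, so x_p = (-5)^p + 3·7^(p - 1).
Then x_{p+1} = 7·x_p - 12·(-5)^p = 7·((-5)^p + 3·7^(p - 1)) - 12·(-5)^p = (-5)^(p + 1) + 3·7^p = (-5)^(p+1) + 3·7^((p+1) - 1),
which is the claimed formula at m = p+1.
By induction, the statement is established for all m ≥ 1.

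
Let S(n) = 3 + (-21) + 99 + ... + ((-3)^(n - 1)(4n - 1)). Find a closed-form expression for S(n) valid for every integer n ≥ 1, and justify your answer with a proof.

S(n) = -(-3)^n·n

We claim S(n) = -(-3)^n·n for all n ≥ 1.
Base case (n = 1): S(1) = 3, and the closed form gives 3. They agree.
For the inductive step, assume it holds for an arbitrary m ≥ 1, so S(m) = -(-3)^m·m.
Then S(m+1) = S(m) + ((-3)^m(4m + 3)) = (-(-3)^m·m) + ((-3)^m(4m + 3)).
Simplifying, S(m+1) = 3(-3)^m(m + 1) = -(-3)^(m+1)·(m+1),
which is the closed form with n = m+1.
Hence, by induction on n, the claim holds for every n ≥ 1.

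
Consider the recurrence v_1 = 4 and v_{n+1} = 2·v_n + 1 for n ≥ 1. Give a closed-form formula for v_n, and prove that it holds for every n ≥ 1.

Computing the first terms: v_1 = 4, v_2 = 9, v_3 = 19. This suggests v_n = 5·2^(n - 1) - 1.
Base step (n = 1): the formula gives 4 = 4 = v_1.
Inductive step: suppose the statement holds for some p ≥ 1, so v_p = 5·2^(p - 1) - 1.
Then v_{p+1} = 2·v_p + 1 = 2·(5·2^(p - 1) - 1) + 1 = 5·2^p - 1 = 5·2^((p+1) - 1) - 1,
which is the claimed formula at n = p+1.
Hence, by induction on n, the claim holds for every n ≥ 1.

v_n = 5·2^(n - 1) - 1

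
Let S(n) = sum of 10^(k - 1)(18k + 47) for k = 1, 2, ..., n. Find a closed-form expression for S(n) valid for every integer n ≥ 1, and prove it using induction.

We claim S(n) = 10^n(2n + 5) - 5 for all n ≥ 1.
Base case (n = 1): S(1) = 65, and the closed form gives 65. They agree.
Inductive step: suppose the statement holds for some k ≥ 1, so S(k) = 10^k(2k + 5) - 5.
Then S(k+1) = S(k) + (10^k(18k + 65)) = (10^k(2k + 5) - 5) + (10^k(18k + 65)).
Simplifying, S(k+1) = 20·10^k·k + 70·10^k - 5 = 10^(k+1)(2(k+1) + 5) - 5,
which is the closed form with n = k+1.
By the principle of mathematical induction, the result holds for all n ≥ 1.

S(n) = 10^n(2n + 5) - 5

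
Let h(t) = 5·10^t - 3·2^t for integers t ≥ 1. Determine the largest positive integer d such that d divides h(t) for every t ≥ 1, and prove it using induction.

d = 4

Computing the first values: h(1) = 44 and h(2) = 488; gcd(44, 488) = 4, so d ≤ 4.
We prove 4 | 5·10^t - 3·2^t for all t ≥ 1 by induction on t.
When t = 1: h(1) = 44 = 4·(11), so 4 | h(1).
For the inductive step, assume it holds for an arbitrary m ≥ 1, i.e. 4 | h(m). Then
h(m+1) − 10·h(m) = (5·10^(m+1) - 3·2^(m+1)) − 10·(5·10^m - 3·2^m) = (-3)·2^m·(2 − 10) = (24)·2^m. Since 4 | h(m) by the inductive hypothesis, 4 | 10·h(m); and 4 | 24 since 24 = 4·6. Therefore 4 | h(m+1).
Hence, by induction on t, the claim holds for every t ≥ 1.
Therefore the largest such d is 4.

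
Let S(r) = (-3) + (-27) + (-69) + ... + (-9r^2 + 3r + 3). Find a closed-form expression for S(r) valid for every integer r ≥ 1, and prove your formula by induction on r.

S(r) = -3r(r^2 + r - 1)

We claim S(r) = -3r(r^2 + r - 1) for all r ≥ 1.
Base case (r = 1): S(1) = -3, and the closed form gives -3. They agree.
For the inductive step, assume it holds for an arbitrary m ≥ 1, so S(m) = 3m(-m^2 - m + 1).
Then S(m+1) = S(m) + (3m - 9(m + 1)^2 + 6) = (3m(-m^2 - m + 1)) + (3m - 9(m + 1)^2 + 6).
Simplifying, S(m+1) = -3(m + 1)(m^2 + 3m + 1) = -3(m+1)((m+1)^2 + (m+1) - 1),
which is the closed form with r = m+1.
This completes the induction.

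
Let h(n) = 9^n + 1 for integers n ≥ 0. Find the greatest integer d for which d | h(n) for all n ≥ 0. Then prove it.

Computing the first values: h(0) = 2 and h(1) = 10; gcd(2, 10) = 2, so d ≤ 2.
We prove 2 | 9^n + 1 for all n ≥ 0 by induction on n.
Base step (n = 0): h(0) = 2 = 2·(1), so 2 | h(0).
Inductive step: suppose the statement holds for some p ≥ 0, i.e. 2 | h(p). Then
h(p+1) = 9^(p+1) + 1 = 9·(9^p + 1) - 8 = 9·h(p) - 8. The first term is divisible by 2 by the inductive hypothesis, and -8 is divisible by 2. Hence 2 | h(p+1).
Hence, by induction on n, the claim holds for every n ≥ 0.
Therefore the largest such d is 2.

d = 2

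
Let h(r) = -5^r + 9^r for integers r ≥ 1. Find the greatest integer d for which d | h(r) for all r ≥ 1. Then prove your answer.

Computing the first values: h(1) = 4 and h(2) = 56; gcd(4, 56) = 4, so d ≤ 4.
We prove 4 | -5^r + 9^r for all r ≥ 1 by induction on r.
Base step (r = 1): h(1) = 4 = 4·(1), so 4 | h(1).
Suppose the result is true for r = i, i.e. 4 | h(i). Then
9^{i+1} − 5^{i+1} = 9·9^i − 5·5^i = 9·(9^i − 5^i) + (4)·5^i. The first term is divisible by 4 by the inductive hypothesis, and the second term (4)·5^i is divisible by 4 since 4 | 4. Hence 4 | h(i+1).
Hence, by induction on r, the claim holds for every r ≥ 1.
Therefore the largest such d is 4.

d = 4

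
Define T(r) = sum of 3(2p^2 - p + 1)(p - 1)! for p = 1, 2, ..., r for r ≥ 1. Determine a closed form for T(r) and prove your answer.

We claim T(r) = (6r + 3)r! - 3 for all r ≥ 1.
Base step (r = 1): T(1) = 6, and the closed form gives 6. They agree.
Inductive step: assume the claim holds for r = p, so T(p) = (6p + 3)p! - 3.
Then T(p+1) = T(p) + (3(2p^2 + 3p + 2)p!) = ((6p + 3)p! - 3) + (3(2p^2 + 3p + 2)p!).
Simplifying, T(p+1) = (6(p+1) + 3)(p+1)! - 3,
which is the closed form with r = p+1.
By the principle of mathematical induction, the result holds for all r ≥ 1.

T(r) = (6r + 3)r! - 3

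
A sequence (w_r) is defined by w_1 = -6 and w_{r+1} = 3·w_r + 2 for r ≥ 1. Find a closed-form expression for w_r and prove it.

Computing the first terms: w_1 = -6, w_2 = -16, w_3 = -46. This suggests w_r = -5·3^(r - 1) - 1.
Base case (r = 1): the formula gives -6 = -6 = w_1.
Inductive step: suppose the statement holds for some i ≥ 1, so w_i = -5·3^(i - 1) - 1.
Then w_{i+1} = 3·w_i + 2 = 3·(-5·3^(i - 1) - 1) + 2 = -5·3^i - 1 = -5·3^((i+1) - 1) - 1,
which is the claimed formula at r = i+1.
By induction, the statement is established for all r ≥ 1.

w_r = -5·3^(r - 1) - 1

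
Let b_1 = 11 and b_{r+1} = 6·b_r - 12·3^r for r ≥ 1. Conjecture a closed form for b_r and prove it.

Computing the first terms: b_1 = 11, b_2 = 30, b_3 = 72. This suggests b_r = 4·3^r - 6^(r - 1).
Base step (r = 1): the formula gives 11 = 11 = b_1.
Inductive step: suppose the statement holds for some j ≥ 1, so b_j = 4·3^j - 6^(j - 1).
Then b_{j+1} = 6·b_j - 12·3^j = 6·(4·3^j - 6^(j - 1)) - 12·3^j = 4·3^(j + 1) - 6^j = 4·3^(j+1) - 6^((j+1) - 1),
which is the claimed formula at r = j+1.
Hence, by induction on r, the claim holds for every r ≥ 1.

b_r = 4·3^r - 6^(r - 1)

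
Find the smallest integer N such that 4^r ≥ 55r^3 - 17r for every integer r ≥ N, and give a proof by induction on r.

N = 8

At r = 7: 16384 < 18746, so the inequality fails and N ≥ 8. We prove 4^r ≥ 55r^3 - 17r for all r ≥ 8.
Base step (r = 8): 4^r = 65536 and 55r^3 - 17r = 28024, so 65536 ≥ 28024.
Inductive step: assume the claim holds for r = i, so 4^i ≥ 55i^3 - 17i.
Then 4^(i + 1) = 4·(4^i) ≥ 4·(55i^3 - 17i).
Also, for i ≥ 8 we have 4·(55i^3 - 17i) ≥ 55(i+1)^3 - 17(i+1), since 4·(55i^3 - 17i) − (55(i+1)^3 - 17(i+1)) = 165i^3 - 165i^2 - 216i - 38, which is nonnegative for all i ≥ 8.
Combining, 4^(i + 1) ≥ 55(i+1)^3 - 17(i+1).
By induction, the statement is established for all r ≥ 8.
Hence the smallest such N is 8.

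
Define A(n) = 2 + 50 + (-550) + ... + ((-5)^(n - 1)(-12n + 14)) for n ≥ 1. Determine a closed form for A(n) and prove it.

We claim A(n) = 2(-5)^n(n - 1) + 2 for all n ≥ 1.
For the base case n = 1: A(1) = 2, and the closed form gives 2. They agree.
Inductive step: assume the claim holds for n = p, so A(p) = 2(-5)^p(p - 1) + 2.
Then A(p+1) = A(p) + ((-5)^p(-12p + 2)) = (2(-5)^p(p - 1) + 2) + ((-5)^p(-12p + 2)).
Simplifying, A(p+1) = -10(-5)^p·p + 2 = 2(-5)^(p+1)((p+1) - 1) + 2,
which is the closed form with n = p+1.
By the principle of mathematical induction, the result holds for all n ≥ 1.

A(n) = 2(-5)^n(n - 1) + 2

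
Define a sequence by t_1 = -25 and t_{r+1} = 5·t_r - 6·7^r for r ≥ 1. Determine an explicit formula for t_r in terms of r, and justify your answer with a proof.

Computing the first terms: t_1 = -25, t_2 = -167, t_3 = -1129. This suggests t_r = -4·5^(r - 1) - 3·7^r.
For the base case r = 1: the formula gives -25 = -25 = t_1.
Inductive step: suppose the statement holds for some j ≥ 1, so t_j = -4·5^(j - 1) - 3·7^j.
Then t_{j+1} = 5·t_j - 6·7^j = 5·(-4·5^(j - 1) - 3·7^j) - 6·7^j = -4·5^j - 3·7^(j + 1) = -4·5^((j+1) - 1) - 3·7^(j+1),
which is the claimed formula at r = j+1.
By the principle of mathematical induction, the result holds for all r ≥ 1.

t_r = -4·5^(r - 1) - 3·7^r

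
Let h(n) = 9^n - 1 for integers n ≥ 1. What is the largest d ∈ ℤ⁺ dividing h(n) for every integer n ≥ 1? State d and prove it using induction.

Computing the first values: h(1) = 8 and h(2) = 80; gcd(8, 80) = 8, so d ≤ 8.
We prove 8 | 9^n - 1 for all n ≥ 1 by induction on n.
Base step (n = 1): h(1) = 8 = 8·(1), so 8 | h(1).
Inductive step: assume the claim holds for n = j, i.e. 8 | h(j). Then
9^{j+1} − 1^{j+1} = 9·9^j − 1·1^j = 9·(9^j − 1^j) + (8)·1^j. The first term is divisible by 8 by the inductive hypothesis, and the second term (8)·1^j is divisible by 8 since 8 | 8. Hence 8 | h(j+1).
By the principle of mathematical induction, the result holds for all n ≥ 1.
Therefore the largest such d is 8.

d = 8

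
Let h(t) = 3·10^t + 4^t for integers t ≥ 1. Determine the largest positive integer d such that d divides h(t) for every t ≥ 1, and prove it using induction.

Computing the first values: h(1) = 34 and h(2) = 316; gcd(34, 316) = 2, so d ≤ 2.
We prove 2 | 3·10^t + 4^t for all t ≥ 1 by induction on t.
Base step (t = 1): h(1) = 34 = 2·(17), so 2 | h(1).
Inductive step: suppose the statement holds for some m ≥ 1, i.e. 2 | h(m). Then
h(m+1) − 10·h(m) = (3·10^(m+1) + 4^(m+1)) − 10·(3·10^m + 4^m) = (1)·4^m·(4 − 10) = (-6)·4^m. Since 2 | h(m) by the inductive hypothesis, 2 | 10·h(m); and 2 | -6 since -6 = 2·-3. Therefore 2 | h(m+1).
By induction, the statement is established for all t ≥ 1.
Therefore the largest such d is 2.

d = 2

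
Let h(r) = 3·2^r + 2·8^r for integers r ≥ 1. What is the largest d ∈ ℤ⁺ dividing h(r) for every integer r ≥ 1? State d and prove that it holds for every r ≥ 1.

Computing the first values: h(1) = 22 and h(2) = 140; gcd(22, 140) = 2, so d ≤ 2.
We prove 2 | 3·2^r + 2·8^r for all r ≥ 1 by induction on r.
Base case (r = 1): h(1) = 22 = 2·(11), so 2 | h(1).
Suppose the result is true for r = k, i.e. 2 | h(k). Then
h(k+1) − 8·h(k) = (3·2^(k+1) + 2·8^(k+1)) − 8·(3·2^k + 2·8^k) = (3)·2^k·(2 − 8) = (-18)·2^k. Since 2 | h(k) by the inductive hypothesis, 2 | 8·h(k); and 2 | -18 since -18 = 2·-9. Therefore 2 | h(k+1).
Hence, by induction on r, the claim holds for every r ≥ 1.
Therefore the largest such d is 2.

d = 2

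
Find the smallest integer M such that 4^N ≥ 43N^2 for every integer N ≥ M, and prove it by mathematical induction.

At N = 5: 1024 < 1075, so the inequality fails and M ≥ 6. We prove 4^N ≥ 43N^2 for all N ≥ 6.
For the base case N = 6: 4^N = 4096 and 43N^2 = 1548, so 4096 ≥ 1548.
Suppose the result is true for N = j, so 4^j ≥ 43j^2.
Then 4^(j + 1) = 4·(4^j) ≥ 4·(43j^2).
Also, for j ≥ 6 we have 4·(43j^2) ≥ 43(j+1)^2, since 4 ≥ (1 + 1/j)^2 for all j ≥ 6.
Combining, 4^(j + 1) ≥ 43(j+1)^2.
By induction, the statement is established for all N ≥ 6.
Hence the smallest such M is 6.

M = 6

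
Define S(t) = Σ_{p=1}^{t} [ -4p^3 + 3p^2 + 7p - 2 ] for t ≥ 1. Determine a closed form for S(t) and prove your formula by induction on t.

S(t) = -t(t^3 + t^2 - 4t - 2)

We claim S(t) = -t(t^3 + t^2 - 4t - 2) for all t ≥ 1.
Base step (t = 1): S(1) = 4, and the closed form gives 4. They agree.
Inductive step: suppose the statement holds for some p ≥ 1, so S(p) = p(-p^3 - p^2 + 4p + 2).
Then S(p+1) = S(p) + (-4p^3 - 9p^2 + p + 4) = (p(-p^3 - p^2 + 4p + 2)) + (-4p^3 - 9p^2 + p + 4).
Simplifying, S(p+1) = -(p + 1)(p^3 + 4p^2 + p - 4) = -(p+1)((p+1)^3 + (p+1)^2 - 4(p+1) - 2),
which is the closed form with t = p+1.
This completes the induction.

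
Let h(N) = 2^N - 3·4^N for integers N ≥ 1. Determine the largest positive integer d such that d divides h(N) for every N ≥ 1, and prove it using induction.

Computing the first values: h(1) = -10 and h(2) = -44; gcd(-10, -44) = 2, so d ≤ 2.
We prove 2 | 2^N - 3·4^N for all N ≥ 1 by induction on N.
When N = 1: h(1) = -10 = 2·(-5), so 2 | h(1).
For the inductive step, assume it holds for an arbitrary m ≥ 1, i.e. 2 | h(m). Then
h(m+1) − 4·h(m) = (2^(m+1) - 3·4^(m+1)) − 4·(2^m - 3·4^m) = (1)·2^m·(2 − 4) = (-2)·2^m. Since 2 | h(m) by the inductive hypothesis, 2 | 4·h(m); and 2 | -2 since -2 = 2·-1. Therefore 2 | h(m+1).
Hence, by induction on N, the claim holds for every N ≥ 1.
Therefore the largest such d is 2.

d = 2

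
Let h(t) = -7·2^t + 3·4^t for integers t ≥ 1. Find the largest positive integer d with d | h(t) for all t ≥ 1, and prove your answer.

Computing the first values: h(1) = -2 and h(2) = 20; gcd(-2, 20) = 2, so d ≤ 2.
We prove 2 | -7·2^t + 3·4^t for all t ≥ 1 by induction on t.
Base case (t = 1): h(1) = -2 = 2·(-1), so 2 | h(1).
Inductive step: assume the claim holds for t = k, i.e. 2 | h(k). Then
h(k+1) − 4·h(k) = (-7·2^(k+1) + 3·4^(k+1)) − 4·(-7·2^k + 3·4^k) = (-7)·2^k·(2 − 4) = (14)·2^k. Since 2 | h(k) by the inductive hypothesis, 2 | 4·h(k); and 2 | 14 since 14 = 2·7. Therefore 2 | h(k+1).
By induction, the statement is established for all t ≥ 1.
Therefore the largest such d is 2.

d = 2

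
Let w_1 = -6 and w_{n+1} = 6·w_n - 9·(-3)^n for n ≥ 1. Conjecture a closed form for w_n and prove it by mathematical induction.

w_n = (-3)^n - 3·6^(n - 1)

Computing the first terms: w_1 = -6, w_2 = -9, w_3 = -135. This suggests w_n = (-3)^n - 3·6^(n - 1).
Base case (n = 1): the formula gives -6 = -6 = w_1.
Suppose the result is true for n = j, so w_j = (-3)^j - 3·6^(j - 1).
Then w_{j+1} = 6·w_j - 9·(-3)^j = 6·((-3)^j - 3·6^(j - 1)) - 9·(-3)^j = (-3)^(j + 1) - 3·6^j = (-3)^(j+1) - 3·6^((j+1) - 1),
which is the claimed formula at n = j+1.
This completes the induction.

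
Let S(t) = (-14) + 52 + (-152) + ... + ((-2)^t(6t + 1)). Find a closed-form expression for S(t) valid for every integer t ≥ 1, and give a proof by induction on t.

We claim S(t) = 2(-2)^t(2t + 1) - 2 for all t ≥ 1.
For the base case t = 1: S(1) = -14, and the closed form gives -14. They agree.
For the inductive step, assume it holds for an arbitrary r ≥ 1, so S(r) = 2(-2)^r(2r + 1) - 2.
Then S(r+1) = S(r) + ((-2)^(r + 1)(6r + 7)) = (2(-2)^r(2r + 1) - 2) + ((-2)^(r + 1)(6r + 7)).
Simplifying, S(r+1) = -8(-2)^r·r - 12(-2)^r - 2 = 2(-2)^(r+1)(2(r+1) + 1) - 2,
which is the closed form with t = r+1.
This completes the induction.

S(t) = 2(-2)^t(2t + 1) - 2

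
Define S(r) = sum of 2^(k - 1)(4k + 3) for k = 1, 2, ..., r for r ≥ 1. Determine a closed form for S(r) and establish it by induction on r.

S(r) = 2^r(4r - 1) + 1

We claim S(r) = 2^r(4r - 1) + 1 for all r ≥ 1.
When r = 1: S(1) = 7, and the closed form gives 7. They agree.
Inductive step: suppose the statement holds for some k ≥ 1, so S(k) = 2^k(4k - 1) + 1.
Then S(k+1) = S(k) + (2^k(4k + 7)) = (2^k(4k - 1) + 1) + (2^k(4k + 7)).
Simplifying, S(k+1) = 8·2^k·k + 6·2^k + 1 = 2^(k+1)(4(k+1) - 1) + 1,
which is the closed form with r = k+1.
By the principle of mathematical induction, the result holds for all r ≥ 1.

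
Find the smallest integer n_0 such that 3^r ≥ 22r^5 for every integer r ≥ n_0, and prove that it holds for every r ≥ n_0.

n_0 = 16

At r = 15: 14348907 < 16706250, so the inequality fails and n_0 ≥ 16. We prove 3^r ≥ 22r^5 for all r ≥ 16.
When r = 16: 3^r = 43046721 and 22r^5 = 23068672, so 43046721 ≥ 23068672.
Suppose the result is true for r = k, so 3^k ≥ 22k^5.
Then 3^(k + 1) = 3·(3^k) ≥ 3·(22k^5).
Also, for k ≥ 16 we have 3·(22k^5) ≥ 22(k+1)^5, since 3 ≥ (1 + 1/k)^5 for all k ≥ 16.
Combining, 3^(k + 1) ≥ 22(k+1)^5.
By the principle of mathematical induction, the result holds for all r ≥ 16.
Hence the smallest such n_0 is 16.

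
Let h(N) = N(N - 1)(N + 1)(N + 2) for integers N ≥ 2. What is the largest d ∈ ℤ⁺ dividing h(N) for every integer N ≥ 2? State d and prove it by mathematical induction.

Computing the first values: h(2) = 24 and h(3) = 120; gcd(24, 120) = 24, so d ≤ 24.
We prove 24 | N(N - 1)(N + 1)(N + 2) for all N ≥ 2 by induction on N.
Base step (N = 2): h(2) = 24 = 24·(1), so 24 | h(2).
Suppose the result is true for N = r, i.e. 24 | h(r). Then
h(r+1) − h(r) = r·(r+1)·(r+2)·(r+3) − (r-1)·r·(r+1)·(r+2) = r·(r+1)·(r+2)·[(r+3) − (r-1)] = 4·r·(r+1)·(r+2). The product of 3 consecutive integers is divisible by (3)! = 6, so h(r+1) − h(r) is divisible by 4·6 = 24. By the inductive hypothesis 24 | h(r), hence 24 | h(r+1).
This completes the induction.
Therefore the largest such d is 24.

d = 24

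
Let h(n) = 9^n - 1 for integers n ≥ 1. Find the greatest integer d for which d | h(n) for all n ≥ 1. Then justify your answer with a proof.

d = 8

Computing the first values: h(1) = 8 and h(2) = 80; gcd(8, 80) = 8, so d ≤ 8.
We prove 8 | 9^n - 1 for all n ≥ 1 by induction on n.
Base step (n = 1): h(1) = 8 = 8·(1), so 8 | h(1).
Suppose the result is true for n = k, i.e. 8 | h(k). Then
9^{k+1} − 1^{k+1} = 9·9^k − 1·1^k = 9·(9^k − 1^k) + (8)·1^k. The first term is divisible by 8 by the inductive hypothesis, and the second term (8)·1^k is divisible by 8 since 8 | 8. Hence 8 | h(k+1).
This completes the induction.
Therefore the largest such d is 8.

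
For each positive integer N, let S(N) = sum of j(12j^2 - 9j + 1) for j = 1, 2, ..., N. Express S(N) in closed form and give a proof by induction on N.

We claim S(N) = N(N + 1)(3N^2 - 1) for all N ≥ 1.
For the base case N = 1: S(1) = 4, and the closed form gives 4. They agree.
Inductive step: assume the claim holds for N = j, so S(j) = j(3j^3 + 3j^2 - j - 1).
Then S(j+1) = S(j) + (12j^3 + 27j^2 + 19j + 4) = (j(3j^3 + 3j^2 - j - 1)) + (12j^3 + 27j^2 + 19j + 4).
Simplifying, S(j+1) = (j + 1)(j + 2)(3j^2 + 6j + 2) = (j+1)((j+1) + 1)(3(j+1)^2 - 1),
which is the closed form with N = j+1.
This completes the induction.

S(N) = N(N + 1)(3N^2 - 1)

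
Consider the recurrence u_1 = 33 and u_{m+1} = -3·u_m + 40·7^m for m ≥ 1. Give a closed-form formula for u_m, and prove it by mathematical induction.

u_m = 5(-3)^(m - 1) + 4·7^m

Computing the first terms: u_1 = 33, u_2 = 181, u_3 = 1417. This suggests u_m = 5(-3)^(m - 1) + 4·7^m.
Base step (m = 1): the formula gives 33 = 33 = u_1.
Suppose the result is true for m = p, so u_p = 5(-3)^(p - 1) + 4·7^p.
Then u_{p+1} = -3·u_p + 40·7^p = -3·(5(-3)^(p - 1) + 4·7^p) + 40·7^p = 5(-3)^p + 4·7^(p + 1) = 5(-3)^((p+1) - 1) + 4·7^(p+1),
which is the claimed formula at m = p+1.
By induction, the statement is established for all m ≥ 1.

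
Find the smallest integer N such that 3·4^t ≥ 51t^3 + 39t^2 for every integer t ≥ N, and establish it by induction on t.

N = 7

At t = 6: 12288 < 12420, so the inequality fails and N ≥ 7. We prove 3·4^t ≥ 51t^3 + 39t^2 for all t ≥ 7.
Base case (t = 7): 3·4^t = 49152 and 51t^3 + 39t^2 = 19404, so 49152 ≥ 19404.
For the inductive step, assume it holds for an arbitrary i ≥ 7, so 3·4^i ≥ 51i^3 + 39i^2.
Then 3·4^(i + 1) = 4·(3·4^i) ≥ 4·(51i^3 + 39i^2).
Also, for i ≥ 7 we have 4·(51i^3 + 39i^2) ≥ 51(i+1)^3 + 39(i+1)^2, since 4·(51i^3 + 39i^2) − (51(i+1)^3 + 39(i+1)^2) = 153i^3 - 36i^2 - 231i - 90, which is nonnegative for all i ≥ 7.
Combining, 3·4^(i + 1) ≥ 51(i+1)^3 + 39(i+1)^2.
Hence, by induction on t, the claim holds for every t ≥ 7.
Hence the smallest such N is 7.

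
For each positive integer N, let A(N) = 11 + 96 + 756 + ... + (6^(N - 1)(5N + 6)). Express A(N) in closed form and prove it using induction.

A(N) = 6^N(N + 1) - 1

We claim A(N) = 6^N(N + 1) - 1 for all N ≥ 1.
For the base case N = 1: A(1) = 11, and the closed form gives 11. They agree.
Inductive step: suppose the statement holds for some j ≥ 1, so A(j) = 6^j(j + 1) - 1.
Then A(j+1) = A(j) + (6^j(5j + 11)) = (6^j(j + 1) - 1) + (6^j(5j + 11)).
Simplifying, A(j+1) = 6·6^j·j + 12·6^j - 1 = 6^(j+1)((j+1) + 1) - 1,
which is the closed form with N = j+1.
By induction, the statement is established for all N ≥ 1.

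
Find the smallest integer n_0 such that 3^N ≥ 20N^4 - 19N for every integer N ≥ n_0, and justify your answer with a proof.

At N = 11: 177147 < 292611, so the inequality fails and n_0 ≥ 12. We prove 3^N ≥ 20N^4 - 19N for all N ≥ 12.
For the base case N = 12: 3^N = 531441 and 20N^4 - 19N = 414492, so 531441 ≥ 414492.
For the inductive step, assume it holds for an arbitrary k ≥ 12, so 3^k ≥ 20k^4 - 19k.
Then 3^(k + 1) = 3·(3^k) ≥ 3·(20k^4 - 19k).
Also, for k ≥ 12 we have 3·(20k^4 - 19k) ≥ 20(k+1)^4 - 19(k+1), since 3·(20k^4 - 19k) − (20(k+1)^4 - 19(k+1)) = 40k^4 - 80k^3 - 120k^2 - 118k - 1, which is nonnegative for all k ≥ 12.
Combining, 3^(k + 1) ≥ 20(k+1)^4 - 19(k+1).
Hence, by induction on N, the claim holds for every N ≥ 12.
Hence the smallest such n_0 is 12.

n_0 = 12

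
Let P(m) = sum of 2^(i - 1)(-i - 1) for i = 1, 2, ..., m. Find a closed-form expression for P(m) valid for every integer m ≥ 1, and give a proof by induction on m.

P(m) = -2^m·m

We claim P(m) = -2^m·m for all m ≥ 1.
When m = 1: P(1) = -2, and the closed form gives -2. They agree.
For the inductive step, assume it holds for an arbitrary i ≥ 1, so P(i) = -2^i·i.
Then P(i+1) = P(i) + (2^i(-i - 2)) = (-2^i·i) + (2^i(-i - 2)).
Simplifying, P(i+1) = 2^(i + 1)(-i - 1) = -2^(i+1)·(i+1),
which is the closed form with m = i+1.
By the principle of mathematical induction, the result holds for all m ≥ 1.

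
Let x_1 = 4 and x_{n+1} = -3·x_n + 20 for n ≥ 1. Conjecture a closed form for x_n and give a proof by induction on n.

x_n = -(-3)^(n - 1) + 5

Computing the first terms: x_1 = 4, x_2 = 8, x_3 = -4. This suggests x_n = -(-3)^(n - 1) + 5.
For the base case n = 1: the formula gives 4 = 4 = x_1.
Suppose the result is true for n = m, so x_m = -(-3)^(m - 1) + 5.
Then x_{m+1} = -3·x_m + 20 = -3·(-(-3)^(m - 1) + 5) + 20 = -(-3)^m + 5 = -(-3)^((m+1) - 1) + 5,
which is the claimed formula at n = m+1.
This completes the induction.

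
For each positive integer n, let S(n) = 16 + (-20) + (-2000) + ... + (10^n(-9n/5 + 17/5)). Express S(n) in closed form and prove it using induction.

S(n) = 2·10^n(-n + 2) - 4

We claim S(n) = 2·10^n(-n + 2) - 4 for all n ≥ 1.
Base step (n = 1): S(1) = 16, and the closed form gives 16. They agree.
Inductive step: assume the claim holds for n = p, so S(p) = 2·10^p(-p + 2) - 4.
Then S(p+1) = S(p) + (10^p(-18p + 16)) = (2·10^p(-p + 2) - 4) + (10^p(-18p + 16)).
Simplifying, S(p+1) = -20·10^p·p + 20·10^p - 4 = 2·10^(p+1)(-(p+1) + 2) - 4,
which is the closed form with n = p+1.
By the principle of mathematical induction, the result holds for all n ≥ 1.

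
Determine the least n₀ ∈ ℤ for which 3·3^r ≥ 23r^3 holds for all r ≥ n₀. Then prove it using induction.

At r = 7: 6561 < 7889, so the inequality fails and n₀ ≥ 8. We prove 3·3^r ≥ 23r^3 for all r ≥ 8.
When r = 8: 3·3^r = 19683 and 23r^3 = 11776, so 19683 ≥ 11776.
For the inductive step, assume it holds for an arbitrary k ≥ 8, so 3·3^k ≥ 23k^3.
Then 3·3^(k + 1) = 3·(3·3^k) ≥ 3·(23k^3).
Also, for k ≥ 8 we have 3·(23k^3) ≥ 23(k+1)^3, since 3 ≥ (1 + 1/k)^3 for all k ≥ 8.
Combining, 3·3^(k + 1) ≥ 23(k+1)^3.
By induction, the statement is established for all r ≥ 8.
Hence the smallest such n₀ is 8.

n₀ = 8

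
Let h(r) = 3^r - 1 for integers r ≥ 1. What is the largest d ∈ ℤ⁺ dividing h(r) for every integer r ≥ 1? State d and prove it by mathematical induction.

d = 2

Computing the first values: h(1) = 2 and h(2) = 8; gcd(2, 8) = 2, so d ≤ 2.
We prove 2 | 3^r - 1 for all r ≥ 1 by induction on r.
Base step (r = 1): h(1) = 2 = 2·(1), so 2 | h(1).
Inductive step: suppose the statement holds for some i ≥ 1, i.e. 2 | h(i). Then
3^{i+1} − 1^{i+1} = 3·3^i − 1·1^i = 3·(3^i − 1^i) + (2)·1^i. The first term is divisible by 2 by the inductive hypothesis, and the second term (2)·1^i is divisible by 2 since 2 | 2. Hence 2 | h(i+1).
By the principle of mathematical induction, the result holds for all r ≥ 1.
Therefore the largest such d is 2.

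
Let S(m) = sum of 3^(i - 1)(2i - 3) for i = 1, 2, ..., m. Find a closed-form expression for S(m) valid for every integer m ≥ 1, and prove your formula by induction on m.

S(m) = 3^m(m - 2) + 2

We claim S(m) = 3^m(m - 2) + 2 for all m ≥ 1.
Base case (m = 1): S(1) = -1, and the closed form gives -1. They agree.
Inductive step: suppose the statement holds for some i ≥ 1, so S(i) = 3^i(i - 2) + 2.
Then S(i+1) = S(i) + (3^i(2i - 1)) = (3^i(i - 2) + 2) + (3^i(2i - 1)).
Simplifying, S(i+1) = 3^(i + 1)i - 3^(i + 1) + 2 = 3^(i+1)((i+1) - 2) + 2,
which is the closed form with m = i+1.
By the principle of mathematical induction, the result holds for all m ≥ 1.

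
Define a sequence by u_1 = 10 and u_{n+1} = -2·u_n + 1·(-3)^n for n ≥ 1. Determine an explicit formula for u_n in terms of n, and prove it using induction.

Computing the first terms: u_1 = 10, u_2 = -23, u_3 = 55. This suggests u_n = 7(-2)^(n - 1) - (-3)^n.
Base case (n = 1): the formula gives 10 = 10 = u_1.
Inductive step: suppose the statement holds for some r ≥ 1, so u_r = 7(-2)^(r - 1) - (-3)^r.
Then u_{r+1} = -2·u_r + 1·(-3)^r = -2·(7(-2)^(r - 1) - (-3)^r) + 1·(-3)^r = 7(-2)^r - (-3)^(r + 1) = 7(-2)^((r+1) - 1) - (-3)^(r+1),
which is the claimed formula at n = r+1.
By induction, the statement is established for all n ≥ 1.

u_n = 7(-2)^(n - 1) - (-3)^n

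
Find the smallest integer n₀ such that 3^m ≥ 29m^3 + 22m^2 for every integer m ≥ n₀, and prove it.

n₀ = 10

At m = 9: 19683 < 22923, so the inequality fails and n₀ ≥ 10. We prove 3^m ≥ 29m^3 + 22m^2 for all m ≥ 10.
For the base case m = 10: 3^m = 59049 and 29m^3 + 22m^2 = 31200, so 59049 ≥ 31200.
Inductive step: suppose the statement holds for some k ≥ 10, so 3^k ≥ 29k^3 + 22k^2.
Then 3^(k + 1) = 3·(3^k) ≥ 3·(29k^3 + 22k^2).
Also, for k ≥ 10 we have 3·(29k^3 + 22k^2) ≥ 29(k+1)^3 + 22(k+1)^2, since 3·(29k^3 + 22k^2) − (29(k+1)^3 + 22(k+1)^2) = 58k^3 - 43k^2 - 131k - 51, which is nonnegative for all k ≥ 10.
Combining, 3^(k + 1) ≥ 29(k+1)^3 + 22(k+1)^2.
This completes the induction.
Hence the smallest such n₀ is 10.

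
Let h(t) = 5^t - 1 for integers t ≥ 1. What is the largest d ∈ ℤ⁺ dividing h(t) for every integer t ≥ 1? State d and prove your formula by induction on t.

Computing the first values: h(1) = 4 and h(2) = 24; gcd(4, 24) = 4, so d ≤ 4.
We prove 4 | 5^t - 1 for all t ≥ 1 by induction on t.
When t = 1: h(1) = 4 = 4·(1), so 4 | h(1).
Suppose the result is true for t = r, i.e. 4 | h(r). Then
5^{r+1} − 1^{r+1} = 5·5^r − 1·1^r = 5·(5^r − 1^r) + (4)·1^r. The first term is divisible by 4 by the inductive hypothesis, and the second term (4)·1^r is divisible by 4 since 4 | 4. Hence 4 | h(r+1).
This completes the induction.
Therefore the largest such d is 4.

d = 4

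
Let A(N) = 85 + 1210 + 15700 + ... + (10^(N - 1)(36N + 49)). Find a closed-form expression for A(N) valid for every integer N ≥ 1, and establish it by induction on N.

We claim A(N) = 10^N(4N + 5) - 5 for all N ≥ 1.
For the base case N = 1: A(1) = 85, and the closed form gives 85. They agree.
Inductive step: assume the claim holds for N = j, so A(j) = 10^j(4j + 5) - 5.
Then A(j+1) = A(j) + (10^j(36j + 85)) = (10^j(4j + 5) - 5) + (10^j(36j + 85)).
Simplifying, A(j+1) = 40·10^j·j + 90·10^j - 5 = 10^(j+1)(4(j+1) + 5) - 5,
which is the closed form with N = j+1.
This completes the induction.

A(N) = 10^N(4N + 5) - 5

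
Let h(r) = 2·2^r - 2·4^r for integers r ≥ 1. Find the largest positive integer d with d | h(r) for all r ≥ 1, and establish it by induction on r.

d = 4

Computing the first values: h(1) = -4 and h(2) = -24; gcd(-4, -24) = 4, so d ≤ 4.
We prove 4 | 2·2^r - 2·4^r for all r ≥ 1 by induction on r.
When r = 1: h(1) = -4 = 4·(-1), so 4 | h(1).
Inductive step: suppose the statement holds for some k ≥ 1, i.e. 4 | h(k). Then
h(k+1) − 4·h(k) = (2·2^(k+1) - 2·4^(k+1)) − 4·(2·2^k - 2·4^k) = (2)·2^k·(2 − 4) = (-4)·2^k. Since 4 | h(k) by the inductive hypothesis, 4 | 4·h(k); and 4 | -4 since -4 = 4·-1. Therefore 4 | h(k+1).
By induction, the statement is established for all r ≥ 1.
Therefore the largest such d is 4.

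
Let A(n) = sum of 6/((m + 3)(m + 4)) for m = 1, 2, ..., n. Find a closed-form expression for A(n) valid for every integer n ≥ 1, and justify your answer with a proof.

A(n) = 3n/(2(n + 4))

We claim A(n) = 3n/(2(n + 4)) for all n ≥ 1.
When n = 1: A(1) = 3/10, and the closed form gives 3/10. They agree.
Inductive step: assume the claim holds for n = m, so A(m) = 3m/(2(m + 4)).
Then A(m+1) = A(m) + (6/((m + 4)(m + 5))) = (3m/(2(m + 4))) + (6/((m + 4)(m + 5))).
Simplifying, A(m+1) = 3(m + 1)/(2(m + 5)) = 3(m+1)/(2((m+1) + 4)),
which is the closed form with n = m+1.
By the principle of mathematical induction, the result holds for all n ≥ 1.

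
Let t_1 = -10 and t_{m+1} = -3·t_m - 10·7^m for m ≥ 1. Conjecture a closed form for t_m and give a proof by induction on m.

Computing the first terms: t_1 = -10, t_2 = -40, t_3 = -370. This suggests t_m = (-3)^m - 7^m.
For the base case m = 1: the formula gives -10 = -10 = t_1.
For the inductive step, assume it holds for an arbitrary k ≥ 1, so t_k = (-3)^k - 7^k.
Then t_{k+1} = -3·t_k - 10·7^k = -3·((-3)^k - 7^k) - 10·7^k = (-3)^(k + 1) - 7^(k + 1),
which is the claimed formula at m = k+1.
By the principle of mathematical induction, the result holds for all m ≥ 1.

t_m = (-3)^m - 7^m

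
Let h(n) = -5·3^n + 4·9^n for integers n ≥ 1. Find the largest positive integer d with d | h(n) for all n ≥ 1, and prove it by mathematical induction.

d = 3

Computing the first values: h(1) = 21 and h(2) = 279; gcd(21, 279) = 3, so d ≤ 3.
We prove 3 | -5·3^n + 4·9^n for all n ≥ 1 by induction on n.
When n = 1: h(1) = 21 = 3·(7), so 3 | h(1).
Suppose the result is true for n = p, i.e. 3 | h(p). Then
h(p+1) − 9·h(p) = (-5·3^(p+1) + 4·9^(p+1)) − 9·(-5·3^p + 4·9^p) = (-5)·3^p·(3 − 9) = (30)·3^p. Since 3 | h(p) by the inductive hypothesis, 3 | 9·h(p); and 3 | 30 since 30 = 3·10. Therefore 3 | h(p+1).
This completes the induction.
Therefore the largest such d is 3.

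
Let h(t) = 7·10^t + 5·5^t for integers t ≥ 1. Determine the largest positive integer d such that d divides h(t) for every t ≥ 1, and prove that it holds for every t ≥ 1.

Computing the first values: h(1) = 95 and h(2) = 825; gcd(95, 825) = 5, so d ≤ 5.
We prove 5 | 7·10^t + 5·5^t for all t ≥ 1 by induction on t.
For the base case t = 1: h(1) = 95 = 5·(19), so 5 | h(1).
Inductive step: suppose the statement holds for some j ≥ 1, i.e. 5 | h(j). Then
h(j+1) − 10·h(j) = (7·10^(j+1) + 5·5^(j+1)) − 10·(7·10^j + 5·5^j) = (5)·5^j·(5 − 10) = (-25)·5^j. Since 5 | h(j) by the inductive hypothesis, 5 | 10·h(j); and 5 | -25 since -25 = 5·-5. Therefore 5 | h(j+1).
This completes the induction.
Therefore the largest such d is 5.

d = 5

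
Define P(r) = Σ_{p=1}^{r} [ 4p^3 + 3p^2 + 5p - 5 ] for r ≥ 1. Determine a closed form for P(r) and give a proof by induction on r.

P(r) = r(r^3 + 3r^2 + 5r - 2)

We claim P(r) = r(r^3 + 3r^2 + 5r - 2) for all r ≥ 1.
Base step (r = 1): P(1) = 7, and the closed form gives 7. They agree.
Inductive step: suppose the statement holds for some p ≥ 1, so P(p) = p(p^3 + 3p^2 + 5p - 2).
Then P(p+1) = P(p) + (4p^3 + 15p^2 + 23p + 7) = (p(p^3 + 3p^2 + 5p - 2)) + (4p^3 + 15p^2 + 23p + 7).
Simplifying, P(p+1) = (p + 1)(p^3 + 6p^2 + 14p + 7) = (p+1)((p+1)^3 + 3(p+1)^2 + 5(p+1) - 2),
which is the closed form with r = p+1.
By induction, the statement is established for all r ≥ 1.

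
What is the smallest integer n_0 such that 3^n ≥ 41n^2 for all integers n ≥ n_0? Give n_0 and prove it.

At n = 6: 729 < 1476, so the inequality fails and n_0 ≥ 7. We prove 3^n ≥ 41n^2 for all n ≥ 7.
For the base case n = 7: 3^n = 2187 and 41n^2 = 2009, so 2187 ≥ 2009.
Inductive step: assume the claim holds for n = j, so 3^j ≥ 41j^2.
Then 3^(j + 1) = 3·(3^j) ≥ 3·(41j^2).
Also, for j ≥ 7 we have 3·(41j^2) ≥ 41(j+1)^2, since 3 ≥ (1 + 1/j)^2 for all j ≥ 7.
Combining, 3^(j + 1) ≥ 41(j+1)^2.
By induction, the statement is established for all n ≥ 7.
Hence the smallest such n_0 is 7.

n_0 = 7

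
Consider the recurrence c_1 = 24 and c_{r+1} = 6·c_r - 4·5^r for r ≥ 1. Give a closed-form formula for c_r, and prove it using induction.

c_r = 4·5^r + 4·6^(r - 1)

Computing the first terms: c_1 = 24, c_2 = 124, c_3 = 644. This suggests c_r = 4·5^r + 4·6^(r - 1).
Base step (r = 1): the formula gives 24 = 24 = c_1.
Inductive step: suppose the statement holds for some p ≥ 1, so c_p = 4·5^p + 4·6^(p - 1).
Then c_{p+1} = 6·c_p - 4·5^p = 6·(4·5^p + 4·6^(p - 1)) - 4·5^p = 4·5^(p + 1) + 4·6^p = 4·5^(p+1) + 4·6^((p+1) - 1),
which is the claimed formula at r = p+1.
Hence, by induction on r, the claim holds for every r ≥ 1.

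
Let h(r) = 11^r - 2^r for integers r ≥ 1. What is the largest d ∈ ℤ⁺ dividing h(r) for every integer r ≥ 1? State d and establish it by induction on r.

Computing the first values: h(1) = 9 and h(2) = 117; gcd(9, 117) = 9, so d ≤ 9.
We prove 9 | 11^r - 2^r for all r ≥ 1 by induction on r.
Base case (r = 1): h(1) = 9 = 9·(1), so 9 | h(1).
Inductive step: suppose the statement holds for some j ≥ 1, i.e. 9 | h(j). Then
11^{j+1} − 2^{j+1} = 11·11^j − 2·2^j = 11·(11^j − 2^j) + (9)·2^j. The first term is divisible by 9 by the inductive hypothesis, and the second term (9)·2^j is divisible by 9 since 9 | 9. Hence 9 | h(j+1).
Hence, by induction on r, the claim holds for every r ≥ 1.
Therefore the largest such d is 9.

d = 9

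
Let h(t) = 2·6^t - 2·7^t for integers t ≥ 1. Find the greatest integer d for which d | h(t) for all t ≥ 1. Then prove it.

Computing the first values: h(1) = -2 and h(2) = -26; gcd(-2, -26) = 2, so d ≤ 2.
We prove 2 | 2·6^t - 2·7^t for all t ≥ 1 by induction on t.
For the base case t = 1: h(1) = -2 = 2·(-1), so 2 | h(1).
Inductive step: suppose the statement holds for some i ≥ 1, i.e. 2 | h(i). Then
h(i+1) − 7·h(i) = (2·6^(i+1) - 2·7^(i+1)) − 7·(2·6^i - 2·7^i) = (2)·6^i·(6 − 7) = (-2)·6^i. Since 2 | h(i) by the inductive hypothesis, 2 | 7·h(i); and 2 | -2 since -2 = 2·-1. Therefore 2 | h(i+1).
By induction, the statement is established for all t ≥ 1.
Therefore the largest such d is 2.

d = 2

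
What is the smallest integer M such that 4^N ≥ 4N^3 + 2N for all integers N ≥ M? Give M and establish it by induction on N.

M = 5

At N = 4: 256 < 264, so the inequality fails and M ≥ 5. We prove 4^N ≥ 4N^3 + 2N for all N ≥ 5.
Base case (N = 5): 4^N = 1024 and 4N^3 + 2N = 510, so 1024 ≥ 510.
Inductive step: suppose the statement holds for some i ≥ 5, so 4^i ≥ 4i^3 + 2i.
Then 4^(i + 1) = 4·(4^i) ≥ 4·(4i^3 + 2i).
Also, for i ≥ 5 we have 4·(4i^3 + 2i) ≥ 4(i+1)^3 + 2(i+1), since 4·(4i^3 + 2i) − (4(i+1)^3 + 2(i+1)) = 12i^3 - 12i^2 - 6i - 6, which is nonnegative for all i ≥ 5.
Combining, 4^(i + 1) ≥ 4(i+1)^3 + 2(i+1).
This completes the induction.
Hence the smallest such M is 5.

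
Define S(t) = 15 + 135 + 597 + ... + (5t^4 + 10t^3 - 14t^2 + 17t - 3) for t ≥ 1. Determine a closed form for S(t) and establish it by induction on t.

We claim S(t) = t(t^4 + 5t^3 + 2t^2 + 4t + 3) for all t ≥ 1.
Base case (t = 1): S(1) = 15, and the closed form gives 15. They agree.
For the inductive step, assume it holds for an arbitrary i ≥ 1, so S(i) = i(i^4 + 5i^3 + 2i^2 + 4i + 3).
Then S(i+1) = S(i) + (5i^4 + 30i^3 + 46i^2 + 39i + 15) = (i(i^4 + 5i^3 + 2i^2 + 4i + 3)) + (5i^4 + 30i^3 + 46i^2 + 39i + 15).
Simplifying, S(i+1) = (i + 1)(i^4 + 9i^3 + 23i^2 + 27i + 15) = (i+1)((i+1)^4 + 5(i+1)^3 + 2(i+1)^2 + 4(i+1) + 3),
which is the closed form with t = i+1.
This completes the induction.

S(t) = t(t^4 + 5t^3 + 2t^2 + 4t + 3)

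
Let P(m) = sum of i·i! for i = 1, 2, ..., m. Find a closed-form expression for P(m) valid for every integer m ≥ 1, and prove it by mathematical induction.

P(m) = (m + 1)m! - 1

We claim P(m) = (m + 1)m! - 1 for all m ≥ 1.
When m = 1: P(1) = 1, and the closed form gives 1. They agree.
Suppose the result is true for m = i, so P(i) = (i + 1)i! - 1.
Then P(i+1) = P(i) + ((i + 1)(i + 1)!) = ((i + 1)i! - 1) + ((i + 1)(i + 1)!).
Simplifying, P(i+1) = ((i+1) + 1)(i+1)! - 1,
which is the closed form with m = i+1.
This completes the induction.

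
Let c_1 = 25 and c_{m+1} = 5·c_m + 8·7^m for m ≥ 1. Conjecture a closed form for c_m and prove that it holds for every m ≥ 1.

Computing the first terms: c_1 = 25, c_2 = 181, c_3 = 1297. This suggests c_m = -3·5^(m - 1) + 4·7^m.
When m = 1: the formula gives 25 = 25 = c_1.
Suppose the result is true for m = p, so c_p = -3·5^(p - 1) + 4·7^p.
Then c_{p+1} = 5·c_p + 8·7^p = 5·(-3·5^(p - 1) + 4·7^p) + 8·7^p = -3·5^p + 4·7^(p + 1) = -3·5^((p+1) - 1) + 4·7^(p+1),
which is the claimed formula at m = p+1.
Hence, by induction on m, the claim holds for every m ≥ 1.

c_m = -3·5^(m - 1) + 4·7^m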